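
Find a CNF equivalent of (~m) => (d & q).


Step 1: Rewrite (¬m) → (d ∧ q) as ¬(¬m) ∨ (d ∧ q).
Step 2: Distribute ∨ over ∧.
Step 3: Eliminate any double negations (¬¬X = X).

(m | d) & (m | q)


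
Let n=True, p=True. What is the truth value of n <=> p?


Substitute n=True, p=True:
n <=> p = True <=> True = True

True


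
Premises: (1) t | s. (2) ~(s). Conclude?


Disjunctive syllogism: from (P ∨ Q) and ¬P, infer Q.
One disjunct, 's', is ruled out; the other must hold.

t


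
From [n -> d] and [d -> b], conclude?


Hypothetical syllogism: from (P → Q) and (Q → R), infer (P → R).
Chain the two implications through the shared middle term 'd'.

n -> b


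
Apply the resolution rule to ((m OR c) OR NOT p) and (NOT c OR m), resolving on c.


The clauses contain complementary literals c and NOTc.
Resolution eliminates this pair and disjoins the remaining literals (merging duplicates).

(m OR NOT p)


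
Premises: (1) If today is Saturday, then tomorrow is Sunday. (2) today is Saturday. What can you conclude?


Modus ponens: from (P → Q) and P, infer Q.
P = 'today is Saturday' is asserted, and P → Q holds, so Q follows.

tomorrow is Sunday.


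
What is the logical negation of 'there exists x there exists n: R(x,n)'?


Negation flips each quantifier (∀↔∃) and negates the inner predicate.
¬(there exists x there exists n: φ) = for all x for all n: ¬φ.

for all x for all n: NOT(R(x,n))


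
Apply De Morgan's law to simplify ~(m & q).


De Morgan: the negation of a conjunction is the disjunction of the negations.
Distribute ~ across &, flipping it to |, and negate each literal.

(~m) | (~q)


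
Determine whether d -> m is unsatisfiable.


Truth table over {d, m}:
d | m | φ
---------
F | F | T
T | F | F
F | T | T
T | T | T
Satisfying assignment at row 1: d=F, m=F gives T.

No, it is not a contradiction.


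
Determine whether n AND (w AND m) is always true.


Build the truth table over {m, n, w}:
m | n | w | φ
-------------
F | F | F | F
T | F | F | F
F | T | F | F
T | T | F | F
F | F | T | F
T | F | T | F
F | T | T | F
T | T | T | T
Counterexample at row 1: with m=F, n=F, w=F, the formula is F.

No, it is not a tautology.


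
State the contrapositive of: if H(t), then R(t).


The contrapositive of (P → Q) is (¬Q → ¬P); it is logically equivalent to the original.
Here P = 'H(t)' and Q = 'R(t)'.

If not (R(t)), then not (H(t)).


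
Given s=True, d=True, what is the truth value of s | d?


Disjunction is false only when both operands are false.
Substitute: s=True, d=True.
True | True evaluates to True.

True


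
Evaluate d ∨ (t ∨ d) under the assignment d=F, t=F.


Substitute d=F, t=F:
t ∨ d = F ∨ F = F
d ∨ (t ∨ d) = F ∨ F = F

F


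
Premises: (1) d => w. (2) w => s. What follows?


Hypothetical syllogism: from (P → Q) and (Q → R), infer (P → R).
Chain the two implications through the shared middle term 'w'.

d => s


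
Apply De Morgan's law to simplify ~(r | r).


De Morgan: the negation of a disjunction is the conjunction of the negations.
Distribute ~ across |, flipping it to &, and negate each literal.

(~r) & (~r)


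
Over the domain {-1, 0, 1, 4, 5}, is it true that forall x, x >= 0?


Evaluate the predicate on each element: -1:False, 0:True, 1:True, 4:True, 5:True.
Counterexample x = -1 fails the predicate.

False


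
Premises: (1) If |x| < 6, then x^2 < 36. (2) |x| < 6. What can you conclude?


Modus ponens: from (P → Q) and P, infer Q.
P = '|x| < 6' is asserted, and P → Q holds, so Q follows.

x^2 < 36.


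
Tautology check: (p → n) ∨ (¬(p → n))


Build the truth table over {n, p}:
n | p | φ
---------
F | F | T
T | F | T
F | T | T
T | T | T
Every row evaluates to true.

Yes, it is a tautology.


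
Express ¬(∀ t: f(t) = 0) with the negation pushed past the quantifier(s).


¬(∀ x: φ) = ∃ x: ¬φ, and ¬(∃ x: φ) = ∀ x: ¬φ.
Apply to the universal statement.

∃ t: ¬(f(t) = 0)


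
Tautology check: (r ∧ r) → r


Build the truth table over {r}:
r | φ
-----
F | T
T | T
Every row evaluates to true.

Yes, it is a tautology.


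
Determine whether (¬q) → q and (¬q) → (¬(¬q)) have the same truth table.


Compare truth tables:
q | φ | ψ
---------
F | F | F
T | T | T
The columns φ and ψ agree on every row.

Yes, they are logically equivalent.


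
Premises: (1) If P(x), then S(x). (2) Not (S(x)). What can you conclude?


Modus tollens: from (P → Q) and ¬Q, infer ¬P.
Q = 'S(x)' is denied; since P → Q, P must also fail.

Not (P(x)).


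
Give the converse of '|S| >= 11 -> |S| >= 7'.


The converse of (P → Q) is (Q → P). It is not in general equivalent to the original.
Here P = '|S| >= 11' and Q = '|S| >= 7'.

If |S| >= 7, then |S| >= 11.


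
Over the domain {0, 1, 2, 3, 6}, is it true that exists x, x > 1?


Evaluate the predicate on each element: 0:False, 1:False, 2:True, 3:True, 6:True.
Witness x = 2 satisfies the predicate.

True


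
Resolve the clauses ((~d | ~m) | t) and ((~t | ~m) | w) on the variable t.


The clauses contain complementary literals t and ~t.
Resolution eliminates this pair and disjoins the remaining literals (merging duplicates).

((~m | ~d) | w)


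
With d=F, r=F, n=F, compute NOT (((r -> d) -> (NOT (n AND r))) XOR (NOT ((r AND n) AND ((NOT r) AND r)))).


Substitute d=F, r=F, n=F:
… (earlier sub-steps elided)
n AND r = F AND F = F
NOT (n AND r) = T
(r -> d) -> (NOT (n AND r)) = T -> T = T
r AND n = F AND F = F
NOT r = T
(NOT r) AND r = T AND F = F
(r AND n) AND ((NOT r) AND r) = F AND F = F
NOT ((r AND n) AND ((NOT r) AND r)) = T
((r -> d) -> (NOT (n AND r))) XOR (NOT ((r AND n) AND ((NOT r) AND r))) = T XOR T = F
NOT (((r -> d) -> (NOT (n AND r))) XOR (NOT ((r AND n) AND ((NOT r) AND r)))) = T

T


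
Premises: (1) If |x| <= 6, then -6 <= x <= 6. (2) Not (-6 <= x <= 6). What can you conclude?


Modus tollens: from (P → Q) and ¬Q, infer ¬P.
Q = '-6 <= x <= 6' is denied; since P → Q, P must also fail.

Not (|x| <= 6).


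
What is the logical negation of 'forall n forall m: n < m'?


Negation flips each quantifier (∀↔∃) and negates the inner predicate.
¬(forall n forall m: φ) = exists n exists m: ¬φ.

exists n exists m: ~(n < m)


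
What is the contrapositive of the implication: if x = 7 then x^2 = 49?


The contrapositive of (P → Q) is (¬Q → ¬P); it is logically equivalent to the original.
Here P = 'x = 7' and Q = 'x^2 = 49'.

If not (x^2 = 49), then not (x = 7).


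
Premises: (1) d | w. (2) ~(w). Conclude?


Disjunctive syllogism: from (P ∨ Q) and ¬P, infer Q.
One disjunct, 'w', is ruled out; the other must hold.

d


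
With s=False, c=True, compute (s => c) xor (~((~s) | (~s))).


Substitute s=False, c=True:
s => c = False => True = True
~s = True
~s = True
(~s) | (~s) = True | True = True
~((~s) | (~s)) = False
(s => c) xor (~((~s) | (~s))) = True xor False = True

True


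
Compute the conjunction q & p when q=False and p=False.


Conjunction is true only when both operands are true.
Substitute: q=False, p=False.
False & False evaluates to False.

False


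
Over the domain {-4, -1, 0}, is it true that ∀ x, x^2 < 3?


Evaluate the predicate on each element: -4:F, -1:T, 0:T.
Counterexample x = -4 fails the predicate.

F


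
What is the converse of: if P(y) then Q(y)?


The converse of (P → Q) is (Q → P). It is not in general equivalent to the original.
Here P = 'P(y)' and Q = 'Q(y)'.

If Q(y), then P(y).


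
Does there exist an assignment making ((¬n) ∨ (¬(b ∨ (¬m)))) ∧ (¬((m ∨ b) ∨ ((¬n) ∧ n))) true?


Search for a satisfying assignment over {b, m, n}.
Try b=F, m=F, n=F: the formula evaluates to T.
A satisfying assignment exists.

Satisfiable.


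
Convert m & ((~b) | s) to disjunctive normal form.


Step 1: Distribute ∧ over ∨: m ∧ ((¬b) ∨ s) = (m ∧ (¬b)) ∨ (m ∧ s).

(m & (~b)) | (m & s)


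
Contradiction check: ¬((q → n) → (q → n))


Truth table over {n, q}:
n | q | φ
---------
F | F | F
T | F | F
F | T | F
T | T | F
Every row is false.

Yes, it is a contradiction.


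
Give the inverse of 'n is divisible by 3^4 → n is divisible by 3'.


The inverse of (P → Q) is (¬P → ¬Q). It is equivalent to the converse, not to the original.
Here P = 'n is divisible by 3^4' and Q = 'n is divisible by 3'.

If not (n is divisible by 3^4), then not (n is divisible by 3).


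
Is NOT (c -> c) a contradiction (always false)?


Truth table over {c}:
c | φ
-----
F | F
T | F
Every row is false.

Yes, it is a contradiction.


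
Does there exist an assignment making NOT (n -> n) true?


Check all 2 assignments over {n}:
n | φ
-----
F | F
T | F
No assignment makes the formula true.

Unsatisfiable.


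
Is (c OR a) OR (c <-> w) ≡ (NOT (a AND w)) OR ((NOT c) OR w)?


Compare truth tables:
a | c | w | φ | ψ
-----------------
F | F | F | T | T
T | F | F | T | T
F | T | F | T | T
T | T | F | T | T
F | F | T | F | T
T | F | T | T | T
F | T | T | T | T
T | T | T | T | T
They differ at row 5 (a=F, c=F, w=T): φ=F but ψ=T.

No, they are not logically equivalent.


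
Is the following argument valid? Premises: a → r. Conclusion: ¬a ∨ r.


This matches the form of material implication: the conclusion follows in every model of the premises.

Valid.


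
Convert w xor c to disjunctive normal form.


Step 1: w ⊕ c is true exactly when they disagree: (w ∧ ¬c) ∨ (¬w ∧ c).

(w & (~c)) | ((~w) & c)


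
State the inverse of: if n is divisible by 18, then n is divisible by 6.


The inverse of (P → Q) is (¬P → ¬Q). It is equivalent to the converse, not to the original.
Here P = 'n is divisible by 18' and Q = 'n is divisible by 6'.

If not (n is divisible by 18), then not (n is divisible by 6).


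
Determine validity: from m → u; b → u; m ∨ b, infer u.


This matches the form of proof by cases: the conclusion follows in every model of the premises.

Valid.


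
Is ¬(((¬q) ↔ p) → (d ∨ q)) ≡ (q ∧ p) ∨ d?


Compare truth tables:
d | p | q | φ | ψ
-----------------
F | F | F | F | F
T | F | F | F | T
F | T | F | T | F
T | T | F | F | T
F | F | T | F | F
T | F | T | F | T
F | T | T | F | T
T | T | T | F | T
They differ at row 2 (d=T, p=F, q=F): φ=F but ψ=T.

No, they are not logically equivalent.


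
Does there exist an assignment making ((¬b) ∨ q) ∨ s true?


Search for a satisfying assignment over {b, q, s}.
Try b=F, q=F, s=F: the formula evaluates to T.
A satisfying assignment exists.

Satisfiable.


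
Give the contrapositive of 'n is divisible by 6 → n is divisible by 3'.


The contrapositive of (P → Q) is (¬Q → ¬P); it is logically equivalent to the original.
Here P = 'n is divisible by 6' and Q = 'n is divisible by 3'.

If not (n is divisible by 3), then not (n is divisible by 6).


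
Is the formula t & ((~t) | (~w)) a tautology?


Build the truth table over {t, w}:
t | w | φ
---------
False | False | False
True | False | True
False | True | False
True | True | False
Counterexample at row 1: with t=False, w=False, the formula is False.

No, it is not a tautology.


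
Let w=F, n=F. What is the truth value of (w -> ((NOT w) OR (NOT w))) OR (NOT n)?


Substitute w=F, n=F:
NOT w = T
NOT w = T
(NOT w) OR (NOT w) = T OR T = T
w -> ((NOT w) OR (NOT w)) = F -> T = T
NOT n = T
(w -> ((NOT w) OR (NOT w))) OR (NOT n) = T OR T = T

T


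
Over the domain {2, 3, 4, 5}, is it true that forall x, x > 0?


Evaluate the predicate on each element: 2:True, 3:True, 4:True, 5:True.
Every element satisfies the predicate.

True


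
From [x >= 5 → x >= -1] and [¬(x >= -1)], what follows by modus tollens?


Modus tollens: from (P → Q) and ¬Q, infer ¬P.
Q = 'x >= -1' is denied; since P → Q, P must also fail.

Not (x >= 5).


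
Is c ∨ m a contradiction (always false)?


Truth table over {c, m}:
c | m | φ
---------
F | F | F
T | F | T
F | T | T
T | T | T
Satisfying assignment at row 2: c=T, m=F gives T.

No, it is not a contradiction.


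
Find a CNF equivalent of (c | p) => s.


Step 1: Rewrite as ¬(c ∨ p) ∨ s = (¬c ∧ ¬p) ∨ s.
Step 2: Distribute ∨ over ∧.

((~c) | s) & ((~p) | s)


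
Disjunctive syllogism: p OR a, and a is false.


Disjunctive syllogism: from (P ∨ Q) and ¬P, infer Q.
One disjunct, 'a', is ruled out; the other must hold.

p


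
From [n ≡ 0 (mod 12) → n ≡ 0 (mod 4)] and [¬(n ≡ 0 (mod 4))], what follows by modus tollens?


Modus tollens: from (P → Q) and ¬Q, infer ¬P.
Q = 'n ≡ 0 (mod 4)' is denied; since P → Q, P must also fail.

Not (n ≡ 0 (mod 12)).


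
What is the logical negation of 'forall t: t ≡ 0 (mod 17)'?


¬(forall x: φ) = exists x: ¬φ, and ¬(exists x: φ) = forall x: ¬φ.
Apply to the universal statement.

exists t: ~(t ≡ 0 (mod 17))


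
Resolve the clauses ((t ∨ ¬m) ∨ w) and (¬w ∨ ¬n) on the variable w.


The clauses contain complementary literals w and ¬w.
Resolution eliminates this pair and disjoins the remaining literals (merging duplicates).

((t ∨ ¬m) ∨ ¬n)


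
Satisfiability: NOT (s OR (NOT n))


Search for a satisfying assignment over {n, s}.
Try n=T, s=F: the formula evaluates to T.
A satisfying assignment exists.

Satisfiable.


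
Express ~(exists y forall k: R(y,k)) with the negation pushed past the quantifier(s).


Negation flips each quantifier (∀↔∃) and negates the inner predicate.
¬(exists y forall k: φ) = forall y exists k: ¬φ.

forall y exists k: ~(R(y,k))


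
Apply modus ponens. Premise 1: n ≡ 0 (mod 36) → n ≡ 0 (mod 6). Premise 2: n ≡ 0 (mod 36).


Modus ponens: from (P → Q) and P, infer Q.
P = 'n ≡ 0 (mod 36)' is asserted, and P → Q holds, so Q follows.

n ≡ 0 (mod 6).


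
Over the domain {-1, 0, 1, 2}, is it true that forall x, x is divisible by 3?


Evaluate the predicate on each element: -1:False, 0:True, 1:False, 2:False.
Counterexample x = -1 fails the predicate.

False


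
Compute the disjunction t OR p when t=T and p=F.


Disjunction is false only when both operands are false.
Substitute: t=T, p=F.
T OR F evaluates to T.

T


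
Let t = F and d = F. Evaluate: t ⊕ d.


Exclusive or is true when exactly one operand is true.
Substitute: t=F, d=F.
F ⊕ F evaluates to F.

F


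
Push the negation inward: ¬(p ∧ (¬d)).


De Morgan: the negation of a conjunction is the disjunction of the negations.
Distribute ¬ across ∧, flipping it to ∨, and negate each literal.

(¬p) ∨ d


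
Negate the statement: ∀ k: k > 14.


¬(∀ x: φ) = ∃ x: ¬φ, and ¬(∃ x: φ) = ∀ x: ¬φ.
Apply to the universal statement.

∃ k: ¬(k > 14)


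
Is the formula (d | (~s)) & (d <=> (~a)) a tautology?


Build the truth table over {a, d, s}:
a | d | s | φ
-------------
False | False | False | False
True | False | False | True
False | True | False | True
True | True | False | False
False | False | True | False
True | False | True | False
False | True | True | True
True | True | True | False
Counterexample at row 1: with a=False, d=False, s=False, the formula is False.

No, it is not a tautology.


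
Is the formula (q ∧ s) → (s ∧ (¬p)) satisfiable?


Search for a satisfying assignment over {p, q, s}.
Try p=F, q=F, s=F: the formula evaluates to T.
A satisfying assignment exists.

Satisfiable.


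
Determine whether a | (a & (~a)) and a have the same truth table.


Compare truth tables:
a | φ | ψ
---------
False | False | False
True | True | True
The columns φ and ψ agree on every row.

Yes, they are logically equivalent.


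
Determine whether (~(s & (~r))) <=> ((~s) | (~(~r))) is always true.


Build the truth table over {r, s}:
r | s | φ
---------
False | False | True
True | False | True
False | True | True
True | True | True
Every row evaluates to true.

Yes, it is a tautology.


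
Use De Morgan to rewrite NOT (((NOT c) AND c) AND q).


De Morgan: the negation of a conjunction is the disjunction of the negations.
Distribute NOT across AND, flipping it to OR, and negate each literal.

(c OR (NOT c)) OR (NOT q)


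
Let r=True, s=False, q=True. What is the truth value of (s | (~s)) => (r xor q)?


Substitute r=True, s=False, q=True:
~s = True
s | (~s) = False | True = True
r xor q = True xor True = False
(s | (~s)) => (r xor q) = True => False = False

False


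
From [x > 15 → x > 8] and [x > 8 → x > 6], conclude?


Hypothetical syllogism: from (P → Q) and (Q → R), infer (P → R).
Chain the two implications through the shared middle term 'x > 8'.

x > 15 → x > 6


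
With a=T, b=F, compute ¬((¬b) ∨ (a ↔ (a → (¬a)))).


Substitute a=T, b=F:
¬b = T
¬a = F
a → (¬a) = T → F = F
a ↔ (a → (¬a)) = T ↔ F = F
(¬b) ∨ (a ↔ (a → (¬a))) = T ∨ F = T
¬((¬b) ∨ (a ↔ (a → (¬a)))) = F

F


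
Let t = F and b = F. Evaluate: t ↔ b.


Biconditional is true when both operands have the same truth value.
Substitute: t=F, b=F.
F ↔ F evaluates to T.

T


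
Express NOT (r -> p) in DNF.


Step 1: Rewrite implication then negate: ¬(¬r ∨ p) = r ∧ ¬p.

r AND (NOT p)


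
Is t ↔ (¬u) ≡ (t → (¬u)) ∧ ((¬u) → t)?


Compare truth tables:
t | u | φ | ψ
-------------
F | F | F | F
T | F | T | T
F | T | T | T
T | T | F | F
The columns φ and ψ agree on every row.

Yes, they are logically equivalent.


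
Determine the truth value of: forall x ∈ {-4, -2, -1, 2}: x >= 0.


Evaluate the predicate on each element: -4:False, -2:False, -1:False, 2:True.
Counterexample x = -4 fails the predicate.

False


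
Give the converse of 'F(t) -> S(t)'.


The converse of (P → Q) is (Q → P). It is not in general equivalent to the original.
Here P = 'F(t)' and Q = 'S(t)'.

If S(t), then F(t).


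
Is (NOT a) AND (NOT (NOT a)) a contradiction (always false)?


Truth table over {a}:
a | φ
-----
F | F
T | F
Every row is false.

Yes, it is a contradiction.


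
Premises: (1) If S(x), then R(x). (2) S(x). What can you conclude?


Modus ponens: from (P → Q) and P, infer Q.
P = 'S(x)' is asserted, and P → Q holds, so Q follows.

R(x).


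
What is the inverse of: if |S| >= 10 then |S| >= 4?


The inverse of (P → Q) is (¬P → ¬Q). It is equivalent to the converse, not to the original.
Here P = '|S| >= 10' and Q = '|S| >= 4'.

If not (|S| >= 10), then not (|S| >= 4).


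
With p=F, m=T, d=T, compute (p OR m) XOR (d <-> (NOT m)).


Substitute p=F, m=T, d=T:
p OR m = F OR T = T
NOT m = F
d <-> (NOT m) = T <-> F = F
(p OR m) XOR (d <-> (NOT m)) = T XOR F = T

T


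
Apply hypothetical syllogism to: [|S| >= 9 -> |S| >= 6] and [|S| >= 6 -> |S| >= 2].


Hypothetical syllogism: from (P → Q) and (Q → R), infer (P → R).
Chain the two implications through the shared middle term '|S| >= 6'.

|S| >= 9 -> |S| >= 2


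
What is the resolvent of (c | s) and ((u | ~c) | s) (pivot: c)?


The clauses contain complementary literals c and ~c.
Resolution eliminates this pair and disjoins the remaining literals (merging duplicates).

(s | u)


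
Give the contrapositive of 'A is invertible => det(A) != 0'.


The contrapositive of (P → Q) is (¬Q → ¬P); it is logically equivalent to the original.
Here P = 'A is invertible' and Q = 'det(A) != 0'.

If not (det(A) != 0), then not (A is invertible).


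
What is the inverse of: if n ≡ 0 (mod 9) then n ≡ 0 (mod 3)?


The inverse of (P → Q) is (¬P → ¬Q). It is equivalent to the converse, not to the original.
Here P = 'n ≡ 0 (mod 9)' and Q = 'n ≡ 0 (mod 3)'.

If not (n ≡ 0 (mod 9)), then not (n ≡ 0 (mod 3)).


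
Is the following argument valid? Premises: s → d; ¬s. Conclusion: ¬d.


This is denying the antecedent (fallacy). There exist truth assignments where the premises are all true but the conclusion is false.

Invalid.


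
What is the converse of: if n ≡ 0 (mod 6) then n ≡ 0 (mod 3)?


The converse of (P → Q) is (Q → P). It is not in general equivalent to the original.
Here P = 'n ≡ 0 (mod 6)' and Q = 'n ≡ 0 (mod 3)'.

If n ≡ 0 (mod 3), then n ≡ 0 (mod 6).


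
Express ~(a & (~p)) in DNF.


Step 1: Apply De Morgan: ¬(a ∧ (¬p)) = ¬a ∨ ¬(¬p).
Step 2: Eliminate any double negations (¬¬X = X).

(~a) | p


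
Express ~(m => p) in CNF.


Step 1: Rewrite m → p as ¬m ∨ p.
Step 2: Negate: ¬(¬m ∨ p) = m ∧ ¬p (De Morgan + double negation).

m & (~p)


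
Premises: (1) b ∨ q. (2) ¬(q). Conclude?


Disjunctive syllogism: from (P ∨ Q) and ¬P, infer Q.
One disjunct, 'q', is ruled out; the other must hold.

b


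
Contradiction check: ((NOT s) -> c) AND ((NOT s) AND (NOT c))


Truth table over {c, s}:
c | s | φ
---------
F | F | F
T | F | F
F | T | F
T | T | F
Every row is false.

Yes, it is a contradiction.


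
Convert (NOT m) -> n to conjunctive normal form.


Step 1: Rewrite (¬m) → n as ¬(¬m) ∨ n.
Step 2: Eliminate any double negations (¬¬X = X).

m OR n


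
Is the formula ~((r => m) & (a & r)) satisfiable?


Search for a satisfying assignment over {a, m, r}.
Try a=False, m=False, r=False: the formula evaluates to True.
A satisfying assignment exists.

Satisfiable.


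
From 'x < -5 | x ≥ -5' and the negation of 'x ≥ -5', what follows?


Disjunctive syllogism: from (P ∨ Q) and ¬P, infer Q.
One disjunct, 'x ≥ -5', is ruled out; the other must hold.

x < -5


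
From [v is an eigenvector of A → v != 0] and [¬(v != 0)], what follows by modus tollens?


Modus tollens: from (P → Q) and ¬Q, infer ¬P.
Q = 'v != 0' is denied; since P → Q, P must also fail.

Not (v is an eigenvector of A).


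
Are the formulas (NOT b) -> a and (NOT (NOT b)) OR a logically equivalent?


Compare truth tables:
a | b | φ | ψ
-------------
F | F | F | F
T | F | T | T
F | T | T | T
T | T | T | T
The columns φ and ψ agree on every row.

Yes, they are logically equivalent.


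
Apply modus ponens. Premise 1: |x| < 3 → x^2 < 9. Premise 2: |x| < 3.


Modus ponens: from (P → Q) and P, infer Q.
P = '|x| < 3' is asserted, and P → Q holds, so Q follows.

x^2 < 9.


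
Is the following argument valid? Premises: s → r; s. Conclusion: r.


This matches the form of modus ponens: the conclusion follows in every model of the premises.

Valid.


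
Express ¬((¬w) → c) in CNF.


Step 1: Rewrite (¬w) → c as ¬(¬w) ∨ c.
Step 2: Negate: ¬(¬(¬w) ∨ c) = (¬w) ∧ ¬c (De Morgan + double negation).

(¬w) ∧ (¬c)


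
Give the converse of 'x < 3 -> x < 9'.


The converse of (P → Q) is (Q → P). It is not in general equivalent to the original.
Here P = 'x < 3' and Q = 'x < 9'.

If x < 9, then x < 3.


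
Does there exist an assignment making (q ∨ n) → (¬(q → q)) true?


Search for a satisfying assignment over {n, q}.
Try n=F, q=F: the formula evaluates to T.
A satisfying assignment exists.

Satisfiable.


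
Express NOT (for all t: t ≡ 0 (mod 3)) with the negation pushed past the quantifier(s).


¬(for all x: φ) = there exists x: ¬φ, and ¬(there exists x: φ) = for all x: ¬φ.
Apply to the universal statement.

there exists t: NOT(t ≡ 0 (mod 3))


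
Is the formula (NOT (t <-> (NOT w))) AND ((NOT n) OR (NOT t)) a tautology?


Build the truth table over {n, t, w}:
n | t | w | φ
-------------
F | F | F | T
T | F | F | T
F | T | F | F
T | T | F | F
F | F | T | F
T | F | T | F
F | T | T | T
T | T | T | F
Counterexample at row 3: with n=F, t=T, w=F, the formula is F.

No, it is not a tautology.


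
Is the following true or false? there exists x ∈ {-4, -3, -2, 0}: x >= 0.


Evaluate the predicate on each element: -4:F, -3:F, -2:F, 0:T.
Witness x = 0 satisfies the predicate.

T


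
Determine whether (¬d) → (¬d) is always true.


Build the truth table over {d}:
d | φ
-----
F | T
T | T
Every row evaluates to true.

Yes, it is a tautology.


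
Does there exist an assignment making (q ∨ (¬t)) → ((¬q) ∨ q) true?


Search for a satisfying assignment over {q, t}.
Try q=F, t=F: the formula evaluates to T.
A satisfying assignment exists.

Satisfiable.


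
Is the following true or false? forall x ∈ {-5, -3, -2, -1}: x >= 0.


Evaluate the predicate on each element: -5:False, -3:False, -2:False, -1:False.
Counterexample x = -5 fails the predicate.

False


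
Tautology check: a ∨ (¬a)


Build the truth table over {a}:
a | φ
-----
F | T
T | T
Every row evaluates to true.

Yes, it is a tautology.


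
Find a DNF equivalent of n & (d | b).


Step 1: Distribute ∧ over ∨: n ∧ (d ∨ b) = (n ∧ d) ∨ (n ∧ b).

(n & d) | (n & b)


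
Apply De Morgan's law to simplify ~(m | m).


De Morgan: the negation of a disjunction is the conjunction of the negations.
Distribute ~ across |, flipping it to &, and negate each literal.

(~m) & (~m)


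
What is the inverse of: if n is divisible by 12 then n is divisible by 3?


The inverse of (P → Q) is (¬P → ¬Q). It is equivalent to the converse, not to the original.
Here P = 'n is divisible by 12' and Q = 'n is divisible by 3'.

If not (n is divisible by 12), then not (n is divisible by 3).


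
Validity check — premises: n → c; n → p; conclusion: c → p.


This is (no valid rule). There exist truth assignments where the premises are all true but the conclusion is false.

Invalid.


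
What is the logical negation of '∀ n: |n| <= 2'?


¬(∀ x: φ) = ∃ x: ¬φ, and ¬(∃ x: φ) = ∀ x: ¬φ.
Apply to the universal statement.

∃ n: ¬(|n| <= 2)


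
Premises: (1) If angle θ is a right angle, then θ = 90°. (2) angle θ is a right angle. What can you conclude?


Modus ponens: from (P → Q) and P, infer Q.
P = 'angle θ is a right angle' is asserted, and P → Q holds, so Q follows.

θ = 90°.


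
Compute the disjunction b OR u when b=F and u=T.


Disjunction is false only when both operands are false.
Substitute: b=F, u=T.
F OR T evaluates to T.

T


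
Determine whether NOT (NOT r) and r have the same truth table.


Compare truth tables:
r | φ | ψ
---------
F | F | F
T | T | T
The columns φ and ψ agree on every row.

Yes, they are logically equivalent.


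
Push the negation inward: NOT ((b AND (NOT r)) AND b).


De Morgan: the negation of a conjunction is the disjunction of the negations.
Distribute NOT across AND, flipping it to OR, and negate each literal.

((NOT b) OR r) OR (NOT b)


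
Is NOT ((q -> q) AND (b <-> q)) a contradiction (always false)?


Truth table over {b, q}:
b | q | φ
---------
F | F | F
T | F | T
F | T | T
T | T | F
Satisfying assignment at row 2: b=T, q=F gives T.

No, it is not a contradiction.


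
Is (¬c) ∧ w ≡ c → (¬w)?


Compare truth tables:
c | w | φ | ψ
-------------
F | F | F | T
T | F | F | T
F | T | T | T
T | T | F | F
They differ at row 1 (c=F, w=F): φ=F but ψ=T.

No, they are not logically equivalent.


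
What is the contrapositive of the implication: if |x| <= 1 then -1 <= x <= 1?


The contrapositive of (P → Q) is (¬Q → ¬P); it is logically equivalent to the original.
Here P = '|x| <= 1' and Q = '-1 <= x <= 1'.

If not (-1 <= x <= 1), then not (|x| <= 1).


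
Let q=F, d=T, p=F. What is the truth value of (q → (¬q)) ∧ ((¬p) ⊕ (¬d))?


Substitute q=F, d=T, p=F:
¬q = T
q → (¬q) = F → T = T
¬p = T
¬d = F
(¬p) ⊕ (¬d) = T ⊕ F = T
(q → (¬q)) ∧ ((¬p) ⊕ (¬d)) = T ∧ T = T

T


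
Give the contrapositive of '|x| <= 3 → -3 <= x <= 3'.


The contrapositive of (P → Q) is (¬Q → ¬P); it is logically equivalent to the original.
Here P = '|x| <= 3' and Q = '-3 <= x <= 3'.

If not (-3 <= x <= 3), then not (|x| <= 3).


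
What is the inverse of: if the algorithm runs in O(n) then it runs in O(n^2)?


The inverse of (P → Q) is (¬P → ¬Q). It is equivalent to the converse, not to the original.
Here P = 'the algorithm runs in O(n)' and Q = 'it runs in O(n^2)'.

If not (the algorithm runs in O(n)), then not (it runs in O(n^2)).


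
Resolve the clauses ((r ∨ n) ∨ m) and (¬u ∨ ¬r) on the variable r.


The clauses contain complementary literals r and ¬r.
Resolution eliminates this pair and disjoins the remaining literals (merging duplicates).

((n ∨ m) ∨ ¬u)


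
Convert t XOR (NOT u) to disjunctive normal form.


Step 1: t ⊕ (¬u) is true exactly when they disagree: (t ∧ ¬(¬u)) ∨ (¬t ∧ (¬u)).
Step 2: Eliminate any double negations (¬¬X = X).

(t AND u) OR ((NOT t) AND (NOT u))


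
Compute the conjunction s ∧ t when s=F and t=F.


Conjunction is true only when both operands are true.
Substitute: s=F, t=F.
F ∧ F evaluates to F.

F


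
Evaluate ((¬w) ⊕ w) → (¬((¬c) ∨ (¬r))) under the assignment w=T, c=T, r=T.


Substitute w=T, c=T, r=T:
¬w = F
(¬w) ⊕ w = F ⊕ T = T
¬c = F
¬r = F
(¬c) ∨ (¬r) = F ∨ F = F
¬((¬c) ∨ (¬r)) = T
((¬w) ⊕ w) → (¬((¬c) ∨ (¬r))) = T → T = T

T


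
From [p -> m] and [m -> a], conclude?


Hypothetical syllogism: from (P → Q) and (Q → R), infer (P → R).
Chain the two implications through the shared middle term 'm'.

p -> a


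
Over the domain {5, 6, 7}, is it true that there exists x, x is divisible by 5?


Evaluate the predicate on each element: 5:T, 6:F, 7:F.
Witness x = 5 satisfies the predicate.

T


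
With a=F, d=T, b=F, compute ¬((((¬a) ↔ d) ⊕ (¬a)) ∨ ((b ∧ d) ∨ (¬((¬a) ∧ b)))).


Substitute a=F, d=T, b=F:
… (earlier sub-steps elided)
(¬a) ↔ d = T ↔ T = T
¬a = T
((¬a) ↔ d) ⊕ (¬a) = T ⊕ T = F
b ∧ d = F ∧ T = F
¬a = T
(¬a) ∧ b = T ∧ F = F
¬((¬a) ∧ b) = T
(b ∧ d) ∨ (¬((¬a) ∧ b)) = F ∨ T = T
(((¬a) ↔ d) ⊕ (¬a)) ∨ ((b ∧ d) ∨ (¬((¬a) ∧ b))) = F ∨ T = T
¬((((¬a) ↔ d) ⊕ (¬a)) ∨ ((b ∧ d) ∨ (¬((¬a) ∧ b)))) = F

F


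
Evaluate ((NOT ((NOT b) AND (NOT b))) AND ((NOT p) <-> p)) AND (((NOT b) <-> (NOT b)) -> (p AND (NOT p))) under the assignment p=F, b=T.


Substitute p=F, b=T:
… (earlier sub-steps elided)
NOT p = T
(NOT p) <-> p = T <-> F = F
(NOT ((NOT b) AND (NOT b))) AND ((NOT p) <-> p) = T AND F = F
NOT b = F
NOT b = F
(NOT b) <-> (NOT b) = F <-> F = T
NOT p = T
p AND (NOT p) = F AND T = F
((NOT b) <-> (NOT b)) -> (p AND (NOT p)) = T -> F = F
((NOT ((NOT b) AND (NOT b))) AND ((NOT p) <-> p)) AND (((NOT b) <-> (NOT b)) -> (p AND (NOT p))) = F AND F = F

F


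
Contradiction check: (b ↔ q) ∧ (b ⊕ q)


Truth table over {b, q}:
b | q | φ
---------
F | F | F
T | F | F
F | T | F
T | T | F
Every row is false.

Yes, it is a contradiction.


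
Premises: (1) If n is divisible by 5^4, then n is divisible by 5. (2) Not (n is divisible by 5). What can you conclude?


Modus tollens: from (P → Q) and ¬Q, infer ¬P.
Q = 'n is divisible by 5' is denied; since P → Q, P must also fail.

Not (n is divisible by 5^4).


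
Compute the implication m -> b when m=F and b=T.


Implication is false only when antecedent is true and consequent is false.
Substitute: m=F, b=T.
F -> T evaluates to T.

T


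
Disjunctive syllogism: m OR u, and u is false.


Disjunctive syllogism: from (P ∨ Q) and ¬P, infer Q.
One disjunct, 'u', is ruled out; the other must hold.

m


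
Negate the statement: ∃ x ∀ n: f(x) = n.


Negation flips each quantifier (∀↔∃) and negates the inner predicate.
¬(∃ x ∀ n: φ) = ∀ x ∃ n: ¬φ.

∀ x ∃ n: ¬(f(x) = n)


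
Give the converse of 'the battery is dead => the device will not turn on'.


The converse of (P → Q) is (Q → P). It is not in general equivalent to the original.
Here P = 'the battery is dead' and Q = 'the device will not turn on'.

If the device will not turn on, then the battery is dead.


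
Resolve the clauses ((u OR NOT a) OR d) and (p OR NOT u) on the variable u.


The clauses contain complementary literals u and NOTu.
Resolution eliminates this pair and disjoins the remaining literals (merging duplicates).

((NOT a OR d) OR p)


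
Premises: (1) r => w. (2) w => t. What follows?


Hypothetical syllogism: from (P → Q) and (Q → R), infer (P → R).
Chain the two implications through the shared middle term 'w'.

r => t


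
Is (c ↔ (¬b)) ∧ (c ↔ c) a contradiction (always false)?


Truth table over {b, c}:
b | c | φ
---------
F | F | F
T | F | T
F | T | T
T | T | F
Satisfying assignment at row 2: b=T, c=F gives T.

No, it is not a contradiction.


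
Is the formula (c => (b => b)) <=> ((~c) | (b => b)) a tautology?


Build the truth table over {b, c}:
b | c | φ
---------
False | False | True
True | False | True
False | True | True
True | True | True
Every row evaluates to true.

Yes, it is a tautology.


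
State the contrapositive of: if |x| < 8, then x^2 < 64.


The contrapositive of (P → Q) is (¬Q → ¬P); it is logically equivalent to the original.
Here P = '|x| < 8' and Q = 'x^2 < 64'.

If not (x^2 < 64), then not (|x| < 8).


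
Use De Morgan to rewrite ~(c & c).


De Morgan: the negation of a conjunction is the disjunction of the negations.
Distribute ~ across &, flipping it to |, and negate each literal.

(~c) | (~c)


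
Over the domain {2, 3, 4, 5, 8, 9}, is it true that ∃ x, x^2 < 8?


Evaluate the predicate on each element: 2:T, 3:F, 4:F, 5:F, 8:F, 9:F.
Witness x = 2 satisfies the predicate.

T


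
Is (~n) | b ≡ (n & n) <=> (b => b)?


Compare truth tables:
b | n | φ | ψ
-------------
False | False | True | False
True | False | True | False
False | True | False | True
True | True | True | True
They differ at row 1 (b=False, n=False): φ=True but ψ=False.

No, they are not logically equivalent.


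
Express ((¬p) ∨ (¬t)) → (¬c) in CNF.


Step 1: Rewrite as ¬((¬p) ∨ (¬t)) ∨ (¬c) = (¬(¬p) ∧ ¬(¬t)) ∨ (¬c).
Step 2: Distribute ∨ over ∧.
Step 3: Eliminate any double negations (¬¬X = X).

(p ∨ (¬c)) ∧ (t ∨ (¬c))


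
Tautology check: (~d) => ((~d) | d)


Build the truth table over {d}:
d | φ
-----
False | True
True | True
Every row evaluates to true.

Yes, it is a tautology.


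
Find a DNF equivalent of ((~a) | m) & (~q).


Step 1: Distribute ∧ over ∨: ((¬a) ∨ m) ∧ (¬q) = ((¬a) ∧ (¬q)) ∨ (m ∧ (¬q)).

((~a) & (~q)) | (m & (~q))


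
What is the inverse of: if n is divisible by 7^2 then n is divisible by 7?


The inverse of (P → Q) is (¬P → ¬Q). It is equivalent to the converse, not to the original.
Here P = 'n is divisible by 7^2' and Q = 'n is divisible by 7'.

If not (n is divisible by 7^2), then not (n is divisible by 7).


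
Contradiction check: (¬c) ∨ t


Truth table over {c, t}:
c | t | φ
---------
F | F | T
T | F | F
F | T | T
T | T | T
Satisfying assignment at row 1: c=F, t=F gives T.

No, it is not a contradiction.


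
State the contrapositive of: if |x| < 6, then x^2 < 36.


The contrapositive of (P → Q) is (¬Q → ¬P); it is logically equivalent to the original.
Here P = '|x| < 6' and Q = 'x^2 < 36'.

If not (x^2 < 36), then not (|x| < 6).


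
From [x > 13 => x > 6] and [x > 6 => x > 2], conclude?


Hypothetical syllogism: from (P → Q) and (Q → R), infer (P → R).
Chain the two implications through the shared middle term 'x > 6'.

x > 13 => x > 2


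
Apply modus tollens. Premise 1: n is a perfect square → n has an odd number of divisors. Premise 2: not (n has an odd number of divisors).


Modus tollens: from (P → Q) and ¬Q, infer ¬P.
Q = 'n has an odd number of divisors' is denied; since P → Q, P must also fail.

Not (n is a perfect square).


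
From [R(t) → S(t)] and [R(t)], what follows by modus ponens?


Modus ponens: from (P → Q) and P, infer Q.
P = 'R(t)' is asserted, and P → Q holds, so Q follows.

S(t).


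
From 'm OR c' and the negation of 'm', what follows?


Disjunctive syllogism: from (P ∨ Q) and ¬P, infer Q.
One disjunct, 'm', is ruled out; the other must hold.

c


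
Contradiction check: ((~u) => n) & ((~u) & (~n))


Truth table over {n, u}:
n | u | φ
---------
False | False | False
True | False | False
False | True | False
True | True | False
Every row is false.

Yes, it is a contradiction.


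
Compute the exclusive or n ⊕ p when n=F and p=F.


Exclusive or is true when exactly one operand is true.
Substitute: n=F, p=F.
F ⊕ F evaluates to F.

F


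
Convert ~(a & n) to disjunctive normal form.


Step 1: Apply De Morgan: ¬(a ∧ n) = ¬a ∨ ¬n.

(~a) | (~n)


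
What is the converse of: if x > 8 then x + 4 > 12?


The converse of (P → Q) is (Q → P). It is not in general equivalent to the original.
Here P = 'x > 8' and Q = 'x + 4 > 12'.

If x + 4 > 12, then x > 8.


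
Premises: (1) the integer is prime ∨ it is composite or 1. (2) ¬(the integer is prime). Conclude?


Disjunctive syllogism: from (P ∨ Q) and ¬P, infer Q.
One disjunct, 'the integer is prime', is ruled out; the other must hold.

it is composite or 1


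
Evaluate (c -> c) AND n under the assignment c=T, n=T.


Substitute c=T, n=T:
c -> c = T -> T = T
(c -> c) AND n = T AND T = T

T


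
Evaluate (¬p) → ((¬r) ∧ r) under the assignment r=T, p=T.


Substitute r=T, p=T:
¬p = F
¬r = F
(¬r) ∧ r = F ∧ T = F
(¬p) → ((¬r) ∧ r) = F → F = T

T


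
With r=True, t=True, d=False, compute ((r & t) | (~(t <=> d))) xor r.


Substitute r=True, t=True, d=False:
r & t = True & True = True
t <=> d = True <=> False = False
~(t <=> d) = True
(r & t) | (~(t <=> d)) = True | True = True
((r & t) | (~(t <=> d))) xor r = True xor True = False

False


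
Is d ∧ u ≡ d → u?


Compare truth tables:
d | u | φ | ψ
-------------
F | F | F | T
T | F | F | F
F | T | F | T
T | T | T | T
They differ at row 1 (d=F, u=F): φ=F but ψ=T.

No, they are not logically equivalent.


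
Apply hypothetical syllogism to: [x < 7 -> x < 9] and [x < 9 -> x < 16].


Hypothetical syllogism: from (P → Q) and (Q → R), infer (P → R).
Chain the two implications through the shared middle term 'x < 9'.

x < 7 -> x < 16


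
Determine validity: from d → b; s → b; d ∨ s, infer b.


This matches the form of proof by cases: the conclusion follows in every model of the premises.

Valid.


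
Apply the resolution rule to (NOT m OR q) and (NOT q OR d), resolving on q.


The clauses contain complementary literals q and NOTq.
Resolution eliminates this pair and disjoins the remaining literals (merging duplicates).

(NOT m OR d)


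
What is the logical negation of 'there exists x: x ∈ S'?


¬(for all x: φ) = there exists x: ¬φ, and ¬(there exists x: φ) = for all x: ¬φ.
Apply to the existential statement.

for all x: NOT(x ∈ S)


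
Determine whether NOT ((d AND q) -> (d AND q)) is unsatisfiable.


Truth table over {d, q}:
d | q | φ
---------
F | F | F
T | F | F
F | T | F
T | T | F
Every row is false.

Yes, it is a contradiction.


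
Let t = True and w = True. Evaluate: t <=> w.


Biconditional is true when both operands have the same truth value.
Substitute: t=True, w=True.
True <=> True evaluates to True.

True


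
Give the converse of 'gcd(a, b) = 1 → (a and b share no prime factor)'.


The converse of (P → Q) is (Q → P). It is not in general equivalent to the original.
Here P = 'gcd(a, b) = 1' and Q = '(a and b share no prime factor)'.

If (a and b share no prime factor), then gcd(a, b) = 1.
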